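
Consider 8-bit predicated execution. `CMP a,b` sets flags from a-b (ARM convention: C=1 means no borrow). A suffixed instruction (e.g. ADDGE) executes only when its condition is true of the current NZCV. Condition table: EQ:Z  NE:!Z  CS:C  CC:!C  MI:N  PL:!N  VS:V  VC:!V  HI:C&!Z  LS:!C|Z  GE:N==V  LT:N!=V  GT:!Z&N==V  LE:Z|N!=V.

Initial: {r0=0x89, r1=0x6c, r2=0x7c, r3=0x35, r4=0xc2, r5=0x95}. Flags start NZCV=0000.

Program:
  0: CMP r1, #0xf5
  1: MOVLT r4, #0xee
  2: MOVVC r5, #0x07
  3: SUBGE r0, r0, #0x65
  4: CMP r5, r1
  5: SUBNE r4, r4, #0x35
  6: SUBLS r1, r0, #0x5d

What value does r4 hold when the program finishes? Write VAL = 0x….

VAL = 0x8d

0: ✓ CMP  NZCV=0000
1: · MOVLT
2: ✓ MOVVC  r5←0x07
3: ✓ SUBGE  r0←0x24
4: ✓ CMP  NZCV=1000
5: ✓ SUBNE  r4←0x8d
6: ✓ SUBLS  r1←0xc7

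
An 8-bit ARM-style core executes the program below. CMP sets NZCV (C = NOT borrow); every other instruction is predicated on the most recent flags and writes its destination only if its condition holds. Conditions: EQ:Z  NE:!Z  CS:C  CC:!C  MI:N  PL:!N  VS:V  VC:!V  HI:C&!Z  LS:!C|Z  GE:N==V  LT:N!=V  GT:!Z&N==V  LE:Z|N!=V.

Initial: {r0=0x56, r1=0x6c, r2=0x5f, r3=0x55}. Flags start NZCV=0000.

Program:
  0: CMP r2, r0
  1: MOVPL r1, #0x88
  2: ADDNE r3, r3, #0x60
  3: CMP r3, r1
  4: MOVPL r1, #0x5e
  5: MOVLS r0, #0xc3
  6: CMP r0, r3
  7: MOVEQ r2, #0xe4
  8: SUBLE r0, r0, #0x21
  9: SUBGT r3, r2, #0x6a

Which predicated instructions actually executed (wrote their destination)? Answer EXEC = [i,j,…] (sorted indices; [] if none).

[0] flags=0010 → (cmp)
[1] flags=0010 PL?T → r1=0x88
[2] flags=0010 NE?T → r3=0xb5
[3] flags=0010 → (cmp)
[4] flags=0010 PL?T → r1=0x5e
[5] flags=0010 LS?F → skip
[6] flags=1001 → (cmp)
[7] flags=1001 EQ?F → skip
[8] flags=1001 LE?F → skip
[9] flags=1001 GT?T → r3=0xf5

EXEC = [1,2,4,9]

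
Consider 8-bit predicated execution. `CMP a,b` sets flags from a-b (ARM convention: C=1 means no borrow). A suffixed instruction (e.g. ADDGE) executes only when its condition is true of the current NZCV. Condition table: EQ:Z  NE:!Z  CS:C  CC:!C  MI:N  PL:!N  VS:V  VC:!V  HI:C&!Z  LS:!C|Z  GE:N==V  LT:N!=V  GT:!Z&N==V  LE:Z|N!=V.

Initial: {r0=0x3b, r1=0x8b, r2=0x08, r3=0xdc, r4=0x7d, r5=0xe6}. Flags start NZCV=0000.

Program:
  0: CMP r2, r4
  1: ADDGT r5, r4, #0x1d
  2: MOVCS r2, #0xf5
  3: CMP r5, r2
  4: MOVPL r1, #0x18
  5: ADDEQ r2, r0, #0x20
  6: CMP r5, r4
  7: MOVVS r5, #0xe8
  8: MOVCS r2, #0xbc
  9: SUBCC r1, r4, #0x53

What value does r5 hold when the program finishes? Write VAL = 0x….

0: ✓ CMP  NZCV=1000
1: · ADDGT
2: · MOVCS
3: ✓ CMP  NZCV=1010
4: · MOVPL
5: · ADDEQ
6: ✓ CMP  NZCV=0011
7: ✓ MOVVS  r5←0xe8
8: ✓ MOVCS  r2←0xbc
9: · SUBCC

VAL = 0xe8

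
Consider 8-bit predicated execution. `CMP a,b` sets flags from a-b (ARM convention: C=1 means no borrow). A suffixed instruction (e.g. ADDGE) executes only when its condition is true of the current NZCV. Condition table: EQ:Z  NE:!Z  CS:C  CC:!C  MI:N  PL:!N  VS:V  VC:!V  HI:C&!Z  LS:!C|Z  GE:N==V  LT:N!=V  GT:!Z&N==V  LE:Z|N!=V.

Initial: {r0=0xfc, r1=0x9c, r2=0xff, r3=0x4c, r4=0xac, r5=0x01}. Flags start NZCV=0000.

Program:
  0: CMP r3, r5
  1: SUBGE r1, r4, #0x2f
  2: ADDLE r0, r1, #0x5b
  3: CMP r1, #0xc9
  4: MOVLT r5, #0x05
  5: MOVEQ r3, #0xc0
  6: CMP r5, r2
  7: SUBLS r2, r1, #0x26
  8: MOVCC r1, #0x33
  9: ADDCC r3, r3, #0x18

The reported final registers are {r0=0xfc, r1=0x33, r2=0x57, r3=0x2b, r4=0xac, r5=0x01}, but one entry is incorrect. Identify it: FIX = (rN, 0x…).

[0] flags=0010 → (cmp)
[1] flags=0010 GE?T → r1=0x7d
[2] flags=0010 LE?F → skip
[3] flags=1001 → (cmp)
[4] flags=1001 LT?F → skip
[5] flags=1001 EQ?F → skip
[6] flags=0000 → (cmp)
[7] flags=0000 LS?T → r2=0x57
[8] flags=0000 CC?T → r1=0x33
[9] flags=0000 CC?T → r3=0x64

FIX = (r3, 0x64)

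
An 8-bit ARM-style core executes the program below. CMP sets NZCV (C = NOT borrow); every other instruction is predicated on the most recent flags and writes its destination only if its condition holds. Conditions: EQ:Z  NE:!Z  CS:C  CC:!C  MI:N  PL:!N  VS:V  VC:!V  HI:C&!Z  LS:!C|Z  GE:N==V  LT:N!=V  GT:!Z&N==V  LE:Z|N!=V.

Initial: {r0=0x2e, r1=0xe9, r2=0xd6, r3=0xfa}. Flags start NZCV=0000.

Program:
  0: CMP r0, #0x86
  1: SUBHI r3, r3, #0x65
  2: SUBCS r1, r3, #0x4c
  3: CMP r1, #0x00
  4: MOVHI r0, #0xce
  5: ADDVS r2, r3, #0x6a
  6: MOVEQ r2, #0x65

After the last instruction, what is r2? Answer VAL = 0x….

[0] flags=1001 → (cmp)
[1] flags=1001 HI?F → skip
[2] flags=1001 CS?F → skip
[3] flags=1010 → (cmp)
[4] flags=1010 HI?T → r0=0xce
[5] flags=1010 VS?F → skip
[6] flags=1010 EQ?F → skip

VAL = 0xd6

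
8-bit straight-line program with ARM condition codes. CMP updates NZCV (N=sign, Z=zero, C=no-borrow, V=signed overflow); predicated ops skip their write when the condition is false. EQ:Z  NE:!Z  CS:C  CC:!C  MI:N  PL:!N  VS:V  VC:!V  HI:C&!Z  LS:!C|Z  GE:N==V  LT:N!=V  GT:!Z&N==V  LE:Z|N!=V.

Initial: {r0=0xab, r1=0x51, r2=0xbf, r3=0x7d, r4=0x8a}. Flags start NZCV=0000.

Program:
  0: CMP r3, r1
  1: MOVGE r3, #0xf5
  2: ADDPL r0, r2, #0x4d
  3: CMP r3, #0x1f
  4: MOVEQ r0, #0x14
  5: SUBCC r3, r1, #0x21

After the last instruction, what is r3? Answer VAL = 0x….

VAL = 0xf5

0: ✓ CMP  NZCV=0010
1: ✓ MOVGE  r3←0xf5
2: ✓ ADDPL  r0←0x0c
3: ✓ CMP  NZCV=1010
4: · MOVEQ
5: · SUBCC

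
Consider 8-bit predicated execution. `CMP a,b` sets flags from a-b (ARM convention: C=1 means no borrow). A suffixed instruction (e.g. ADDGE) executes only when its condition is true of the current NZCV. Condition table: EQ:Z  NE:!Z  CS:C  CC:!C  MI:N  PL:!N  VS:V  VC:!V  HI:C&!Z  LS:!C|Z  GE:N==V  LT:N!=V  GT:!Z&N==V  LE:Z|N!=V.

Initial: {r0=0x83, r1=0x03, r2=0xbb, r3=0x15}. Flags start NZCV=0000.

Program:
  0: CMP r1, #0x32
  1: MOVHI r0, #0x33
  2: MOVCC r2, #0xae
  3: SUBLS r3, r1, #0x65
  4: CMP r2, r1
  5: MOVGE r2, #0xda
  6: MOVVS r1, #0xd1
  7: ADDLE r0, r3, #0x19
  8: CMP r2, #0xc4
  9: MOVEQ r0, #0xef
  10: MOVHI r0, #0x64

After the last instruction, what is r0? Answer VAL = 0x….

[0] flags=1000 → (cmp)
[1] flags=1000 HI?F → skip
[2] flags=1000 CC?T → r2=0xae
[3] flags=1000 LS?T → r3=0x9e
[4] flags=1010 → (cmp)
[5] flags=1010 GE?F → skip
[6] flags=1010 VS?F → skip
[7] flags=1010 LE?T → r0=0xb7
[8] flags=1000 → (cmp)
[9] flags=1000 EQ?F → skip
[10] flags=1000 HI?F → skip

VAL = 0xb7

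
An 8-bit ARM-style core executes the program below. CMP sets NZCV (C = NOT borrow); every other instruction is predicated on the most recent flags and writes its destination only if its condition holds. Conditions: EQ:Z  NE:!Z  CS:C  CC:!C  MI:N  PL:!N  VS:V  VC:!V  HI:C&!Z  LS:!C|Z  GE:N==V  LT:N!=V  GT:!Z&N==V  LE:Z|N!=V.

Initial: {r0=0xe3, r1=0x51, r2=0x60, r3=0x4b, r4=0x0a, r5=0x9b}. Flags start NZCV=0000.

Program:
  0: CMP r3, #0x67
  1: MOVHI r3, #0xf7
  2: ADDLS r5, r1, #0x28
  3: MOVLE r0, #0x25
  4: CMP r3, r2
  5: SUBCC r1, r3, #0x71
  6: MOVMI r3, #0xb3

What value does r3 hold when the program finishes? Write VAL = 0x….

VAL = 0xb3

0: ✓ CMP  NZCV=1000
1: · MOVHI
2: ✓ ADDLS  r5←0x79
3: ✓ MOVLE  r0←0x25
4: ✓ CMP  NZCV=1000
5: ✓ SUBCC  r1←0xda
6: ✓ MOVMI  r3←0xb3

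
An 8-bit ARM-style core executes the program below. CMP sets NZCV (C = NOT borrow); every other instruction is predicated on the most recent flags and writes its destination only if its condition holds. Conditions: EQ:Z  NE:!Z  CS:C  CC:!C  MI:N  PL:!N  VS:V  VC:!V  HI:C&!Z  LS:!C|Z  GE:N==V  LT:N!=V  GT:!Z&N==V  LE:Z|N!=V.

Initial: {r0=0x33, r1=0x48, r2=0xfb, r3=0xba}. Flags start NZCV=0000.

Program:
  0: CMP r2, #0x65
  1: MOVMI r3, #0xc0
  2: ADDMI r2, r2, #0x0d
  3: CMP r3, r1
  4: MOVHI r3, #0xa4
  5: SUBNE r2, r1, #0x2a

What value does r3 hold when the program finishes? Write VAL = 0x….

VAL = 0xa4

[0] flags=1010 → (cmp)
[1] flags=1010 MI?T → r3=0xc0
[2] flags=1010 MI?T → r2=0x08
[3] flags=0011 → (cmp)
[4] flags=0011 HI?T → r3=0xa4
[5] flags=0011 NE?T → r2=0x1e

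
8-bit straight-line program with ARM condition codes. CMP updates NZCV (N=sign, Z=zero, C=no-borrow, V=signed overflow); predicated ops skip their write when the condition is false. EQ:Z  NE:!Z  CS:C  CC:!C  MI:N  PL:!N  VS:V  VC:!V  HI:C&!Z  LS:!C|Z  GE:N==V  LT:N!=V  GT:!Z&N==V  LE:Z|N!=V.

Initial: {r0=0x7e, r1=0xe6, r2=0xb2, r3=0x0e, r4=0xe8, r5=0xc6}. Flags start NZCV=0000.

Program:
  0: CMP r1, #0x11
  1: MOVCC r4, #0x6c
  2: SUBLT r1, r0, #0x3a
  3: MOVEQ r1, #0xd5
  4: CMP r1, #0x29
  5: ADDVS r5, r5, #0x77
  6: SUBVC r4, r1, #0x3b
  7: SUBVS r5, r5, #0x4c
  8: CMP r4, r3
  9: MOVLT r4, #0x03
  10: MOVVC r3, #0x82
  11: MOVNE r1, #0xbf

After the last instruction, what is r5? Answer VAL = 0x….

VAL = 0xc6

[0] flags=1010 → (cmp)
[1] flags=1010 CC?F → skip
[2] flags=1010 LT?T → r1=0x44
[3] flags=1010 EQ?F → skip
[4] flags=0010 → (cmp)
[5] flags=0010 VS?F → skip
[6] flags=0010 VC?T → r4=0x09
[7] flags=0010 VS?F → skip
[8] flags=1000 → (cmp)
[9] flags=1000 LT?T → r4=0x03
[10] flags=1000 VC?T → r3=0x82
[11] flags=1000 NE?T → r1=0xbf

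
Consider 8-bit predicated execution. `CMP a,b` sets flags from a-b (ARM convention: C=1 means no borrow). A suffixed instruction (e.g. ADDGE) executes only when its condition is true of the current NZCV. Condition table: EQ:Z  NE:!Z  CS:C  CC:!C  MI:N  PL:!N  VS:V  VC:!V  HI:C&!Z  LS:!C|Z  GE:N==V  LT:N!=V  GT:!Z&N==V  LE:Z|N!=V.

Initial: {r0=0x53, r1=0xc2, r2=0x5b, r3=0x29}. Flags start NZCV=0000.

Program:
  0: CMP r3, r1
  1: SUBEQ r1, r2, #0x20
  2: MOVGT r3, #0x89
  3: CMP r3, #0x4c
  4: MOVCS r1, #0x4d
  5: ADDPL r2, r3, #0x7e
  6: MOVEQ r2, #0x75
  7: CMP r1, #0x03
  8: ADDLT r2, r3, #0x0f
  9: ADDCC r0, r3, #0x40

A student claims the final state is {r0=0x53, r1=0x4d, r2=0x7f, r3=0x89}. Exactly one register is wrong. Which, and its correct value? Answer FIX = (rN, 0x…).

FIX = (r2, 0x07)

[0] flags=0000 → (cmp)
[1] flags=0000 EQ?F → skip
[2] flags=0000 GT?T → r3=0x89
[3] flags=0011 → (cmp)
[4] flags=0011 CS?T → r1=0x4d
[5] flags=0011 PL?T → r2=0x07
[6] flags=0011 EQ?F → skip
[7] flags=0010 → (cmp)
[8] flags=0010 LT?F → skip
[9] flags=0010 CC?F → skip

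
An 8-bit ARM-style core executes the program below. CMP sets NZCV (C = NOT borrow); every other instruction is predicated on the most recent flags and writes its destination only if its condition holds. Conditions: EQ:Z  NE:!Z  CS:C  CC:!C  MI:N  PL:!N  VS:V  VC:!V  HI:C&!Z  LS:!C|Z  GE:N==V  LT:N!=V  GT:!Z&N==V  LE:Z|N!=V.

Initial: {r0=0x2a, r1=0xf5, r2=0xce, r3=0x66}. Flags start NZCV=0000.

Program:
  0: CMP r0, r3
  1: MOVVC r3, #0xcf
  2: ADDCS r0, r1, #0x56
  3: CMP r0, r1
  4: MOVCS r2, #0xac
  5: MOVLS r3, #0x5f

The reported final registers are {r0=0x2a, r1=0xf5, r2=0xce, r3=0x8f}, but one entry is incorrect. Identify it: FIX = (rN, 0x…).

FIX = (r3, 0x5f)

[0] flags=1000 → (cmp)
[1] flags=1000 VC?T → r3=0xcf
[2] flags=1000 CS?F → skip
[3] flags=0000 → (cmp)
[4] flags=0000 CS?F → skip
[5] flags=0000 LS?T → r3=0x5f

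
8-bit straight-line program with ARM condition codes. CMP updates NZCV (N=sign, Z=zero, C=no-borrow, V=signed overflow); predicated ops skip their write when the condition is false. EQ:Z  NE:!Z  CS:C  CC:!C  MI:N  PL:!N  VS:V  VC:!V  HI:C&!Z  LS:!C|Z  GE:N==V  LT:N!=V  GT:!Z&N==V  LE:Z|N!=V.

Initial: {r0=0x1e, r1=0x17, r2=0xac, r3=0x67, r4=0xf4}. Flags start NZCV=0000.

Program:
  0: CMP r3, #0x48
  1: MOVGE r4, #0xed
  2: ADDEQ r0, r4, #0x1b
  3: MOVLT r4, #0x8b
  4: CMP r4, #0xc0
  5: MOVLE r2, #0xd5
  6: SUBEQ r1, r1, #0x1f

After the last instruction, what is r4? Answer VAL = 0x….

0: ✓ CMP  NZCV=0010
1: ✓ MOVGE  r4←0xed
2: · ADDEQ
3: · MOVLT
4: ✓ CMP  NZCV=0010
5: · MOVLE
6: · SUBEQ

VAL = 0xed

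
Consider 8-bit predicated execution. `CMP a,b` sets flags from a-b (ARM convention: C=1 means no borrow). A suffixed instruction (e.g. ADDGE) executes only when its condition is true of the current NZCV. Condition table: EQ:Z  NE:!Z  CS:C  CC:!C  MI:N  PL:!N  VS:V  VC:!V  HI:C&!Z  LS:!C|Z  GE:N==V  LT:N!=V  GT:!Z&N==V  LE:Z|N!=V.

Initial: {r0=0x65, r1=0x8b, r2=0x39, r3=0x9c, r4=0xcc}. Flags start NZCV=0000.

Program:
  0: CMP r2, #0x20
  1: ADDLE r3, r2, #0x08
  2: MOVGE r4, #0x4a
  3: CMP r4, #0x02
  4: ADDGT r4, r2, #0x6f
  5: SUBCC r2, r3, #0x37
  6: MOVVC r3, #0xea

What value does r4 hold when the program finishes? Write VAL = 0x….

VAL = 0xa8

0: ✓ CMP  NZCV=0010
1: · ADDLE
2: ✓ MOVGE  r4←0x4a
3: ✓ CMP  NZCV=0010
4: ✓ ADDGT  r4←0xa8
5: · SUBCC
6: ✓ MOVVC  r3←0xea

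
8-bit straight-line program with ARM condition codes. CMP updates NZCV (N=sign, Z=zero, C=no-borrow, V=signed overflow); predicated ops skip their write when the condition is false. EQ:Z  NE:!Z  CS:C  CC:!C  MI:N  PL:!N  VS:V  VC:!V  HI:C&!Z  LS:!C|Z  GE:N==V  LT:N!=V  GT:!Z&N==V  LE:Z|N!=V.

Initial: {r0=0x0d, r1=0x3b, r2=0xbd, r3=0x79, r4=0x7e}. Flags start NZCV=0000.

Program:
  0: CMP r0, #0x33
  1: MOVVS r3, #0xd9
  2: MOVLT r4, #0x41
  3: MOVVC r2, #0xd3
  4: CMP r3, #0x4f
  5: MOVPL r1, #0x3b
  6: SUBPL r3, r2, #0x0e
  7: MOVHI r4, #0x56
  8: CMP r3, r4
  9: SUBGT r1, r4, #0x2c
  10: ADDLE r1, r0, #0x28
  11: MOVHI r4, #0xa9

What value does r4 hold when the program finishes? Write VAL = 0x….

VAL = 0xa9

[0] flags=1000 → (cmp)
[1] flags=1000 VS?F → skip
[2] flags=1000 LT?T → r4=0x41
[3] flags=1000 VC?T → r2=0xd3
[4] flags=0010 → (cmp)
[5] flags=0010 PL?T → r1=0x3b
[6] flags=0010 PL?T → r3=0xc5
[7] flags=0010 HI?T → r4=0x56
[8] flags=0011 → (cmp)
[9] flags=0011 GT?F → skip
[10] flags=0011 LE?T → r1=0x35
[11] flags=0011 HI?T → r4=0xa9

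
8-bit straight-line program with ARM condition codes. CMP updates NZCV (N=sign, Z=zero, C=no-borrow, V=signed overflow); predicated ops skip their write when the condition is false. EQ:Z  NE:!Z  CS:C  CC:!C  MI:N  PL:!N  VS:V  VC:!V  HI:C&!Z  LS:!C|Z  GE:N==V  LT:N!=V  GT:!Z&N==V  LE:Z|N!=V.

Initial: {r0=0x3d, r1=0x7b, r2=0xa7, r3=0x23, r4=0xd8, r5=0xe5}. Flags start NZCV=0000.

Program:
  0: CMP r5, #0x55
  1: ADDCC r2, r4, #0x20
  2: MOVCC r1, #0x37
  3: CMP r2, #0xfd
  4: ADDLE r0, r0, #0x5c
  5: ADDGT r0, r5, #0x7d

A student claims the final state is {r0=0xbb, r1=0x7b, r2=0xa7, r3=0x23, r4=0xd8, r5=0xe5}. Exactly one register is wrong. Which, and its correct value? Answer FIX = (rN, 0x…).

FIX = (r0, 0x99)

[0] flags=1010 → (cmp)
[1] flags=1010 CC?F → skip
[2] flags=1010 CC?F → skip
[3] flags=1000 → (cmp)
[4] flags=1000 LE?T → r0=0x99
[5] flags=1000 GT?F → skip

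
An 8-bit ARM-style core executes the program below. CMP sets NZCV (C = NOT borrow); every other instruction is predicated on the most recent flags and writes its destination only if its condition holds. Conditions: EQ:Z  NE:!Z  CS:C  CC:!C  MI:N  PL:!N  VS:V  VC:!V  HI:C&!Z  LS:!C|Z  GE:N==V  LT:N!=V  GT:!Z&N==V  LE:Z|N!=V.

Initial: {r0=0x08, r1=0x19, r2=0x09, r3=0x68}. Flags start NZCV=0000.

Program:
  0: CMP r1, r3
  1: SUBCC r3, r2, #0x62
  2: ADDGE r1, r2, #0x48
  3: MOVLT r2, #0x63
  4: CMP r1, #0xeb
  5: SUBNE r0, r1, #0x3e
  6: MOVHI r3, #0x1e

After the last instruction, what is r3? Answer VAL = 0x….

0: ✓ CMP  NZCV=1000
1: ✓ SUBCC  r3←0xa7
2: · ADDGE
3: ✓ MOVLT  r2←0x63
4: ✓ CMP  NZCV=0000
5: ✓ SUBNE  r0←0xdb
6: · MOVHI

VAL = 0xa7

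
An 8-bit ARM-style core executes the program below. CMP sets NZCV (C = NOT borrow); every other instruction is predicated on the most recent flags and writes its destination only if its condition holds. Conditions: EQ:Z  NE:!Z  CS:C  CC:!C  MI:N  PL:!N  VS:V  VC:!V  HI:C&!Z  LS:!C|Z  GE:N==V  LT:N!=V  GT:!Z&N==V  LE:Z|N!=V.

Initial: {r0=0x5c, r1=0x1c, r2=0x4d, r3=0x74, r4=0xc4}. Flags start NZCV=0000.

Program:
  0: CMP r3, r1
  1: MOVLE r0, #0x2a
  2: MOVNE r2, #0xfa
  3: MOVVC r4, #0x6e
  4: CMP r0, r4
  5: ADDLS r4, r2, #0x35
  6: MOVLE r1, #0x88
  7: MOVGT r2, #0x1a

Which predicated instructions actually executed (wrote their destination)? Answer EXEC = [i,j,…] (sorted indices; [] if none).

0: ✓ CMP  NZCV=0010
1: · MOVLE
2: ✓ MOVNE  r2←0xfa
3: ✓ MOVVC  r4←0x6e
4: ✓ CMP  NZCV=1000
5: ✓ ADDLS  r4←0x2f
6: ✓ MOVLE  r1←0x88
7: · MOVGT

EXEC = [2,3,5,6]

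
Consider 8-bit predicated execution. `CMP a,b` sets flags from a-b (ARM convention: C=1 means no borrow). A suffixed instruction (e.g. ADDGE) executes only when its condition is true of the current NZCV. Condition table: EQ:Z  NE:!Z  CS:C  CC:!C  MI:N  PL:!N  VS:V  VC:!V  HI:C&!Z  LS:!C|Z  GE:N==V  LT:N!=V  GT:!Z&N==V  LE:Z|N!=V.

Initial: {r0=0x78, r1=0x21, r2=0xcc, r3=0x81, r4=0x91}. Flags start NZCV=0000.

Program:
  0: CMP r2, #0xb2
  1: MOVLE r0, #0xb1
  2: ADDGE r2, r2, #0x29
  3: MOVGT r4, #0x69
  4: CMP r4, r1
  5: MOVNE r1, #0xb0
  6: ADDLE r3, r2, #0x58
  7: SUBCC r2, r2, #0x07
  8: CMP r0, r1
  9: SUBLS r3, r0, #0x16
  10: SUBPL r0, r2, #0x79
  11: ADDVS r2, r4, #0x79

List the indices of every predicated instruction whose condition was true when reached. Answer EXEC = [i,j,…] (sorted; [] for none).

[0] flags=0010 → (cmp)
[1] flags=0010 LE?F → skip
[2] flags=0010 GE?T → r2=0xf5
[3] flags=0010 GT?T → r4=0x69
[4] flags=0010 → (cmp)
[5] flags=0010 NE?T → r1=0xb0
[6] flags=0010 LE?F → skip
[7] flags=0010 CC?F → skip
[8] flags=1001 → (cmp)
[9] flags=1001 LS?T → r3=0x62
[10] flags=1001 PL?F → skip
[11] flags=1001 VS?T → r2=0xe2

EXEC = [2,3,5,9,11]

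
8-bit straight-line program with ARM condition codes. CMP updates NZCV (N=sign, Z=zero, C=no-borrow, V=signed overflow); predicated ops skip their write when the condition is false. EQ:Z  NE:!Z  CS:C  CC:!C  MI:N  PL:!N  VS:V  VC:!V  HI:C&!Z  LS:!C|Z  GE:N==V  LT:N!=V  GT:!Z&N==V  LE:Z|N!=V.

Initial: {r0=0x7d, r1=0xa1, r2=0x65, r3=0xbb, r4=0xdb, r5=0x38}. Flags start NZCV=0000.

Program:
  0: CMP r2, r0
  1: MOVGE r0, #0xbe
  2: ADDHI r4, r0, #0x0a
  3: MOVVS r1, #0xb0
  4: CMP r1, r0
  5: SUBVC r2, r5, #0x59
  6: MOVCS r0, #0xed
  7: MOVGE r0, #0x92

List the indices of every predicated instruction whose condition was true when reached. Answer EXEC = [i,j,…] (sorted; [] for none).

EXEC = [6]

0: ✓ CMP  NZCV=1000
1: · MOVGE
2: · ADDHI
3: · MOVVS
4: ✓ CMP  NZCV=0011
5: · SUBVC
6: ✓ MOVCS  r0←0xed
7: · MOVGE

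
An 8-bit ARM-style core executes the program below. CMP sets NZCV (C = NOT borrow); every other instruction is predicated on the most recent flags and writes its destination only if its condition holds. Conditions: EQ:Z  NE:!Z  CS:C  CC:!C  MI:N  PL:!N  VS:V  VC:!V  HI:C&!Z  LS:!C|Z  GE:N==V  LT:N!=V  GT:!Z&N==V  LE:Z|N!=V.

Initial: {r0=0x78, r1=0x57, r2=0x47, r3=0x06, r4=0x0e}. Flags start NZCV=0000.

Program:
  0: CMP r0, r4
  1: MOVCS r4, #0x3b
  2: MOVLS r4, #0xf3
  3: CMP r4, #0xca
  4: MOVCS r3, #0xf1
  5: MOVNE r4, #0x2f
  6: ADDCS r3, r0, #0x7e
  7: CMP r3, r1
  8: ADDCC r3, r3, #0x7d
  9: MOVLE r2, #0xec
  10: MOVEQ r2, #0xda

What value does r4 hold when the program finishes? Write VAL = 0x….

VAL = 0x2f

[0] flags=0010 → (cmp)
[1] flags=0010 CS?T → r4=0x3b
[2] flags=0010 LS?F → skip
[3] flags=0000 → (cmp)
[4] flags=0000 CS?F → skip
[5] flags=0000 NE?T → r4=0x2f
[6] flags=0000 CS?F → skip
[7] flags=1000 → (cmp)
[8] flags=1000 CC?T → r3=0x83
[9] flags=1000 LE?T → r2=0xec
[10] flags=1000 EQ?F → skip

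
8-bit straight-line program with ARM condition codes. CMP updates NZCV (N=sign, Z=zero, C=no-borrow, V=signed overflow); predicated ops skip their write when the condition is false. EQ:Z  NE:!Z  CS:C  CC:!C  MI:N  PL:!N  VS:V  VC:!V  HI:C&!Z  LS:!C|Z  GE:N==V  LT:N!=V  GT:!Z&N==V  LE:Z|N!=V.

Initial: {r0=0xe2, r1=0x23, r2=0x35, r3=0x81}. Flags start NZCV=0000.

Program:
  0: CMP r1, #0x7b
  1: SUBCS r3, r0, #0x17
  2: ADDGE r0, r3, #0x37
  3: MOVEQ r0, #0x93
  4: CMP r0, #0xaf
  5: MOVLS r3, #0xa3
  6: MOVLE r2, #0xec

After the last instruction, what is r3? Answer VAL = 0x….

VAL = 0x81

[0] flags=1000 → (cmp)
[1] flags=1000 CS?F → skip
[2] flags=1000 GE?F → skip
[3] flags=1000 EQ?F → skip
[4] flags=0010 → (cmp)
[5] flags=0010 LS?F → skip
[6] flags=0010 LE?F → skip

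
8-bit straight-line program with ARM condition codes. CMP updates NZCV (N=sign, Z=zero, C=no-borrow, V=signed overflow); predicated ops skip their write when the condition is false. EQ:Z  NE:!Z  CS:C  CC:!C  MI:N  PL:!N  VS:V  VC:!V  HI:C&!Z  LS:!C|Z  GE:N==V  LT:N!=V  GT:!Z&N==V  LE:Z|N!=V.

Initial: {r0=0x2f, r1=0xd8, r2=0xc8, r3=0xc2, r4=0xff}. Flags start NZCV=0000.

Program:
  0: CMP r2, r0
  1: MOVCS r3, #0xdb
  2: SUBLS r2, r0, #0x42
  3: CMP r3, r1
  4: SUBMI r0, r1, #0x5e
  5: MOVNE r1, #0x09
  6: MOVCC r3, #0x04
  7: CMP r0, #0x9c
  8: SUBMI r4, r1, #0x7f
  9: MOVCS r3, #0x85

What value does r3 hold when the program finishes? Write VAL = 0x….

0: ✓ CMP  NZCV=1010
1: ✓ MOVCS  r3←0xdb
2: · SUBLS
3: ✓ CMP  NZCV=0010
4: · SUBMI
5: ✓ MOVNE  r1←0x09
6: · MOVCC
7: ✓ CMP  NZCV=1001
8: ✓ SUBMI  r4←0x8a
9: · MOVCS

VAL = 0xdb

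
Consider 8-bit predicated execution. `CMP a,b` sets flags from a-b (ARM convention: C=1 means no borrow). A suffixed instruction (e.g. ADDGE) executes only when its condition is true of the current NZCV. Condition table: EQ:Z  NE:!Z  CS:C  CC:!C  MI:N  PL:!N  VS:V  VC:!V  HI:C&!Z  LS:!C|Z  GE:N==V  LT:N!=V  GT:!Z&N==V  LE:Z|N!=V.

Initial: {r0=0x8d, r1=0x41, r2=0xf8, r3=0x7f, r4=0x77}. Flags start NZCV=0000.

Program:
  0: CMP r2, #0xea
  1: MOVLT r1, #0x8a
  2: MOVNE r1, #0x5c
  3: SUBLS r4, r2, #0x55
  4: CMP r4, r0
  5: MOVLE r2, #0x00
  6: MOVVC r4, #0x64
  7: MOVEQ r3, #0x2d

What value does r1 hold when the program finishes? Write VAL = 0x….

[0] flags=0010 → (cmp)
[1] flags=0010 LT?F → skip
[2] flags=0010 NE?T → r1=0x5c
[3] flags=0010 LS?F → skip
[4] flags=1001 → (cmp)
[5] flags=1001 LE?F → skip
[6] flags=1001 VC?F → skip
[7] flags=1001 EQ?F → skip

VAL = 0x5c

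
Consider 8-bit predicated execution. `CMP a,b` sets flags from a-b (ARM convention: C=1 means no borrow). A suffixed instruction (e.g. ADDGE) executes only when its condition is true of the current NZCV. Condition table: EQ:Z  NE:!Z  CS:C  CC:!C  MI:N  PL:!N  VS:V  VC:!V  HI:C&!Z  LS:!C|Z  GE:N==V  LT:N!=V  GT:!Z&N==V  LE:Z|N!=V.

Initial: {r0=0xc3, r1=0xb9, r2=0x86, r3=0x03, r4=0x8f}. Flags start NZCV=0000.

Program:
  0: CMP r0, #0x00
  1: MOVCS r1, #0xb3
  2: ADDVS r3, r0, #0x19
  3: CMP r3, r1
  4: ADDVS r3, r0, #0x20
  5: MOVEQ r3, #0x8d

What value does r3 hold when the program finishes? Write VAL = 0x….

0: ✓ CMP  NZCV=1010
1: ✓ MOVCS  r1←0xb3
2: · ADDVS
3: ✓ CMP  NZCV=0000
4: · ADDVS
5: · MOVEQ

VAL = 0x03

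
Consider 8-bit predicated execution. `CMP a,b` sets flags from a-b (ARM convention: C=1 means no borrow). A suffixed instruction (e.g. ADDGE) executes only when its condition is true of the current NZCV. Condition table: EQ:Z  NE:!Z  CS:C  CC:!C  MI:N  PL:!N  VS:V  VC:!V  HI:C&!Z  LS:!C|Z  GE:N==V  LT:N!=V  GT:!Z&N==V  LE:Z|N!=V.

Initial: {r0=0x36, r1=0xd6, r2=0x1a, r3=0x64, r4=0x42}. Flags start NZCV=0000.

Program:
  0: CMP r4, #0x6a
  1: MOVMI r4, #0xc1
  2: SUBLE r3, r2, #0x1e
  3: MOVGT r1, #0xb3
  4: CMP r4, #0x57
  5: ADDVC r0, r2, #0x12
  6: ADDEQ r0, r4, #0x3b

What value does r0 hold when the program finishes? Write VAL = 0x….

VAL = 0x36

[0] flags=1000 → (cmp)
[1] flags=1000 MI?T → r4=0xc1
[2] flags=1000 LE?T → r3=0xfc
[3] flags=1000 GT?F → skip
[4] flags=0011 → (cmp)
[5] flags=0011 VC?F → skip
[6] flags=0011 EQ?F → skip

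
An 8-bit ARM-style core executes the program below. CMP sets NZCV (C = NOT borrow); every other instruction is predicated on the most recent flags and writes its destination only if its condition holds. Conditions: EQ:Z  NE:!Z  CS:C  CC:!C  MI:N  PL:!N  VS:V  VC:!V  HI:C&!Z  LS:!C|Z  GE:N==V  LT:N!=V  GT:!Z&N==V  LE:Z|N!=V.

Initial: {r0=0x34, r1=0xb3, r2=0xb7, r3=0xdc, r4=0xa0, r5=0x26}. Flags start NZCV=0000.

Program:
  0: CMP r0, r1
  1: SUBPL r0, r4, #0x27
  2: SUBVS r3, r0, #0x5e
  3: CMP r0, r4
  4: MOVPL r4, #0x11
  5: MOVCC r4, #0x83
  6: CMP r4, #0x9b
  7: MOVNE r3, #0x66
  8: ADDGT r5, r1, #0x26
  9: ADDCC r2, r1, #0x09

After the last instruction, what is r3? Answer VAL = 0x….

[0] flags=1001 → (cmp)
[1] flags=1001 PL?F → skip
[2] flags=1001 VS?T → r3=0xd6
[3] flags=1001 → (cmp)
[4] flags=1001 PL?F → skip
[5] flags=1001 CC?T → r4=0x83
[6] flags=1000 → (cmp)
[7] flags=1000 NE?T → r3=0x66
[8] flags=1000 GT?F → skip
[9] flags=1000 CC?T → r2=0xbc

VAL = 0x66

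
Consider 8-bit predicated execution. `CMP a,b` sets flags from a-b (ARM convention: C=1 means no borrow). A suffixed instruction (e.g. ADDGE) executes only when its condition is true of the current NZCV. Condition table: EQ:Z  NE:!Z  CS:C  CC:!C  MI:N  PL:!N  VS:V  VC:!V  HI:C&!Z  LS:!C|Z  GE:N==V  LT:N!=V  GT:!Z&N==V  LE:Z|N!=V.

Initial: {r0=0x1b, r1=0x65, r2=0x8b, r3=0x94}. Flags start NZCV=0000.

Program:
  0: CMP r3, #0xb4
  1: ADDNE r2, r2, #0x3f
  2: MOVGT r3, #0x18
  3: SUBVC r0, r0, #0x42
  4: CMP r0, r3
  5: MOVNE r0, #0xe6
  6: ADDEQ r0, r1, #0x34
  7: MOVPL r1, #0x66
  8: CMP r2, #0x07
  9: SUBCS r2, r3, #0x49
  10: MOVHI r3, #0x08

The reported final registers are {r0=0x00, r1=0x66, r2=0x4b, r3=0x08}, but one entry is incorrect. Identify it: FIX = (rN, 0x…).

FIX = (r0, 0xe6)

[0] flags=1000 → (cmp)
[1] flags=1000 NE?T → r2=0xca
[2] flags=1000 GT?F → skip
[3] flags=1000 VC?T → r0=0xd9
[4] flags=0010 → (cmp)
[5] flags=0010 NE?T → r0=0xe6
[6] flags=0010 EQ?F → skip
[7] flags=0010 PL?T → r1=0x66
[8] flags=1010 → (cmp)
[9] flags=1010 CS?T → r2=0x4b
[10] flags=1010 HI?T → r3=0x08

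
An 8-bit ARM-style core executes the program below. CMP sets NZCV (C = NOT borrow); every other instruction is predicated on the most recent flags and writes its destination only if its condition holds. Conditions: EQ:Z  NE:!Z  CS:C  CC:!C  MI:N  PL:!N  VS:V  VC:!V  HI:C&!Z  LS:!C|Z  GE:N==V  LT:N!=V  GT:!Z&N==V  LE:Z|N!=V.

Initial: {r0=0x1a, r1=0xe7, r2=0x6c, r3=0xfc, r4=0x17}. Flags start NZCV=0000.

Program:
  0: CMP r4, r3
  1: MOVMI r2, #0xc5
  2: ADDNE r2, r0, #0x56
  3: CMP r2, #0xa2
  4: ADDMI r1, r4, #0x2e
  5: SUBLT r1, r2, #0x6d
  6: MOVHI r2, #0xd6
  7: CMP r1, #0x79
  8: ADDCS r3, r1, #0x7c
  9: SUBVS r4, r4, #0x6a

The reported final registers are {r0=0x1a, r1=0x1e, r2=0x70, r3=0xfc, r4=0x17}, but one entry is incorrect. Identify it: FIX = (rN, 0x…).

0: ✓ CMP  NZCV=0000
1: · MOVMI
2: ✓ ADDNE  r2←0x70
3: ✓ CMP  NZCV=1001
4: ✓ ADDMI  r1←0x45
5: · SUBLT
6: · MOVHI
7: ✓ CMP  NZCV=1000
8: · ADDCS
9: · SUBVS

FIX = (r1, 0x45)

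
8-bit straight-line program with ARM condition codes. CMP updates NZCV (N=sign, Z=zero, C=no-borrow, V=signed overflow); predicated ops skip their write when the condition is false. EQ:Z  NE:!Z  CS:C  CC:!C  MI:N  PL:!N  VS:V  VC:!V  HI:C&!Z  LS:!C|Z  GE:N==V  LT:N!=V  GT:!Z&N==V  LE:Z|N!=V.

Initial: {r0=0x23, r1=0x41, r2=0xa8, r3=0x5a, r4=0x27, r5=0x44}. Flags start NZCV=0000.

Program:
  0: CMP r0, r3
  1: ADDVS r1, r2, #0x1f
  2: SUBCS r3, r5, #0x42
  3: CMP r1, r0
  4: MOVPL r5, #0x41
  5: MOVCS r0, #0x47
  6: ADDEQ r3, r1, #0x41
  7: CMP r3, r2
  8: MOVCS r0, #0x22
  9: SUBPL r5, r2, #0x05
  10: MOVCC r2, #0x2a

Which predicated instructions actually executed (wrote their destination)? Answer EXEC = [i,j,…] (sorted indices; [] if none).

EXEC = [4,5,10]

[0] flags=1000 → (cmp)
[1] flags=1000 VS?F → skip
[2] flags=1000 CS?F → skip
[3] flags=0010 → (cmp)
[4] flags=0010 PL?T → r5=0x41
[5] flags=0010 CS?T → r0=0x47
[6] flags=0010 EQ?F → skip
[7] flags=1001 → (cmp)
[8] flags=1001 CS?F → skip
[9] flags=1001 PL?F → skip
[10] flags=1001 CC?T → r2=0x2a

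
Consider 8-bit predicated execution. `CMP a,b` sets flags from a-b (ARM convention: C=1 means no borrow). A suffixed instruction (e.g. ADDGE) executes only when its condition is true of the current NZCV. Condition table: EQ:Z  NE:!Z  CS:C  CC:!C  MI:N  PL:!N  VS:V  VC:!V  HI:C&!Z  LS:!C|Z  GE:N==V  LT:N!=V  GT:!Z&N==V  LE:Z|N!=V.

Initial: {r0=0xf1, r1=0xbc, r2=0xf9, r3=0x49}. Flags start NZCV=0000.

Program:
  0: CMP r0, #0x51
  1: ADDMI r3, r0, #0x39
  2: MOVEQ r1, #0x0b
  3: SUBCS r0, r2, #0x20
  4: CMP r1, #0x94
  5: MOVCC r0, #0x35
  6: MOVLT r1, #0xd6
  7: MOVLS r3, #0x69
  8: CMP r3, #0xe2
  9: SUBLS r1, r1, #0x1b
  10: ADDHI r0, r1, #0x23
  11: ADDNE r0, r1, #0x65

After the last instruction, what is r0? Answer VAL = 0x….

VAL = 0x06

0: ✓ CMP  NZCV=1010
1: ✓ ADDMI  r3←0x2a
2: · MOVEQ
3: ✓ SUBCS  r0←0xd9
4: ✓ CMP  NZCV=0010
5: · MOVCC
6: · MOVLT
7: · MOVLS
8: ✓ CMP  NZCV=0000
9: ✓ SUBLS  r1←0xa1
10: · ADDHI
11: ✓ ADDNE  r0←0x06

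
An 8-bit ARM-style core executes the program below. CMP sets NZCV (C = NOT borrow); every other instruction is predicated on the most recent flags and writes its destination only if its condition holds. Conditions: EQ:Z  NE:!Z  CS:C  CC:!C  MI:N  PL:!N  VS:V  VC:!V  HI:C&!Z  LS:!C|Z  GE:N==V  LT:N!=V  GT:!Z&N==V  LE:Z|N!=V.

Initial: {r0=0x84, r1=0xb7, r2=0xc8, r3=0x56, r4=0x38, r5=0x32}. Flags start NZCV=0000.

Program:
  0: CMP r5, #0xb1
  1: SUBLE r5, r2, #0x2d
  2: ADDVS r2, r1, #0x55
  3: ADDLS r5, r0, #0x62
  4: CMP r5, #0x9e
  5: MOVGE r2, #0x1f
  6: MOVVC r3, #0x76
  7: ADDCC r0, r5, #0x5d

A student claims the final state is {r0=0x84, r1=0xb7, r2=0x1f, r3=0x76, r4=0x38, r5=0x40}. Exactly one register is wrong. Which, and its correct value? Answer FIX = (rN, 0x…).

0: ✓ CMP  NZCV=1001
1: · SUBLE
2: ✓ ADDVS  r2←0x0c
3: ✓ ADDLS  r5←0xe6
4: ✓ CMP  NZCV=0010
5: ✓ MOVGE  r2←0x1f
6: ✓ MOVVC  r3←0x76
7: · ADDCC

FIX = (r5, 0xe6)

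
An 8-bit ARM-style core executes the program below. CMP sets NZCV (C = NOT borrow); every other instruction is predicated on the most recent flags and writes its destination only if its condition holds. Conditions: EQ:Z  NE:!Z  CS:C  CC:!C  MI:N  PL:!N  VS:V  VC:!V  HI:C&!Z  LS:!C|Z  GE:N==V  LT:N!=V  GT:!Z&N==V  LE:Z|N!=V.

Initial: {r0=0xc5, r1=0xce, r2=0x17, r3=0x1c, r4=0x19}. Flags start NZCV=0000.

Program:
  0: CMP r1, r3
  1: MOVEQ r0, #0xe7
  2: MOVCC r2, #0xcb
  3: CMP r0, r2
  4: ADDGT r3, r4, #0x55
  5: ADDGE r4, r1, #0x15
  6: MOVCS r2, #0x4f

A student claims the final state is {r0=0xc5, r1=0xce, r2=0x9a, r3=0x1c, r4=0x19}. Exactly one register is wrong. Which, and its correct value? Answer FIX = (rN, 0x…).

0: ✓ CMP  NZCV=1010
1: · MOVEQ
2: · MOVCC
3: ✓ CMP  NZCV=1010
4: · ADDGT
5: · ADDGE
6: ✓ MOVCS  r2←0x4f

FIX = (r2, 0x4f)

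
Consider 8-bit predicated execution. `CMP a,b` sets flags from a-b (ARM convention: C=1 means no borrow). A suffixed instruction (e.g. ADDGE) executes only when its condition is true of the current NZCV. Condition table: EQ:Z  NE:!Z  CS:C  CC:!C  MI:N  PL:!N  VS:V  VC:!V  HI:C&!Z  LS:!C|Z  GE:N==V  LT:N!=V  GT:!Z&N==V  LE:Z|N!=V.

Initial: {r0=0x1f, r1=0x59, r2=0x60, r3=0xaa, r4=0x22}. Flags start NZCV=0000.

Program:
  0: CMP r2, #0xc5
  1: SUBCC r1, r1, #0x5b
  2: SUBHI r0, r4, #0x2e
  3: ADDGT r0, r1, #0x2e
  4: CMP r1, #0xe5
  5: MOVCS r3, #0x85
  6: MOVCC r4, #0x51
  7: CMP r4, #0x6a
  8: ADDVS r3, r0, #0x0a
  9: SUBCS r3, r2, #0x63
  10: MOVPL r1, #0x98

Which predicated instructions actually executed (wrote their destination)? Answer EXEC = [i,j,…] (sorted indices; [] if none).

EXEC = [1,3,5]

[0] flags=1001 → (cmp)
[1] flags=1001 CC?T → r1=0xfe
[2] flags=1001 HI?F → skip
[3] flags=1001 GT?T → r0=0x2c
[4] flags=0010 → (cmp)
[5] flags=0010 CS?T → r3=0x85
[6] flags=0010 CC?F → skip
[7] flags=1000 → (cmp)
[8] flags=1000 VS?F → skip
[9] flags=1000 CS?F → skip
[10] flags=1000 PL?F → skip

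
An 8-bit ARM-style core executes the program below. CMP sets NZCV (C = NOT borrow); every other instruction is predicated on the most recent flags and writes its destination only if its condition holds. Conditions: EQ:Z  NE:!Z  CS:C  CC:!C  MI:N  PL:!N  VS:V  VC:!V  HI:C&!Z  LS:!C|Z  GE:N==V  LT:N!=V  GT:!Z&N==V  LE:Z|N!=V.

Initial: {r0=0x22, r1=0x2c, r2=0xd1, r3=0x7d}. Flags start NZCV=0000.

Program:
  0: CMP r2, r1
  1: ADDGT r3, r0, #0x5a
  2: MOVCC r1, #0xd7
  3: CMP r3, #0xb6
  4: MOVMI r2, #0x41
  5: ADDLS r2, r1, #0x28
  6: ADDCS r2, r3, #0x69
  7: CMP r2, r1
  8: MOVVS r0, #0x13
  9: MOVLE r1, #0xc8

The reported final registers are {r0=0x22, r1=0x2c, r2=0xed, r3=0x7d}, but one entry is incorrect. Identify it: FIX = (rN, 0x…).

FIX = (r2, 0x54)

[0] flags=1010 → (cmp)
[1] flags=1010 GT?F → skip
[2] flags=1010 CC?F → skip
[3] flags=1001 → (cmp)
[4] flags=1001 MI?T → r2=0x41
[5] flags=1001 LS?T → r2=0x54
[6] flags=1001 CS?F → skip
[7] flags=0010 → (cmp)
[8] flags=0010 VS?F → skip
[9] flags=0010 LE?F → skip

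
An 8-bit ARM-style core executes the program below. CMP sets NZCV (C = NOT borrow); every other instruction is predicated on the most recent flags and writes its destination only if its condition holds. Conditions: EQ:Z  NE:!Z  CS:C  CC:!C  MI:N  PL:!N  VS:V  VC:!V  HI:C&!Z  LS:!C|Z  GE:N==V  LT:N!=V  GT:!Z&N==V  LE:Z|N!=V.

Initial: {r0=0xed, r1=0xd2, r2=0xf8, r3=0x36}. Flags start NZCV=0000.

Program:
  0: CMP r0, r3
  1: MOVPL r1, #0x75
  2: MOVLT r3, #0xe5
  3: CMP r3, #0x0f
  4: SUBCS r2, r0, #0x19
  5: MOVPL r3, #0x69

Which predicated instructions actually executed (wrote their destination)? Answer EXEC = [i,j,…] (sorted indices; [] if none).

EXEC = [2,4]

0: ✓ CMP  NZCV=1010
1: · MOVPL
2: ✓ MOVLT  r3←0xe5
3: ✓ CMP  NZCV=1010
4: ✓ SUBCS  r2←0xd4
5: · MOVPL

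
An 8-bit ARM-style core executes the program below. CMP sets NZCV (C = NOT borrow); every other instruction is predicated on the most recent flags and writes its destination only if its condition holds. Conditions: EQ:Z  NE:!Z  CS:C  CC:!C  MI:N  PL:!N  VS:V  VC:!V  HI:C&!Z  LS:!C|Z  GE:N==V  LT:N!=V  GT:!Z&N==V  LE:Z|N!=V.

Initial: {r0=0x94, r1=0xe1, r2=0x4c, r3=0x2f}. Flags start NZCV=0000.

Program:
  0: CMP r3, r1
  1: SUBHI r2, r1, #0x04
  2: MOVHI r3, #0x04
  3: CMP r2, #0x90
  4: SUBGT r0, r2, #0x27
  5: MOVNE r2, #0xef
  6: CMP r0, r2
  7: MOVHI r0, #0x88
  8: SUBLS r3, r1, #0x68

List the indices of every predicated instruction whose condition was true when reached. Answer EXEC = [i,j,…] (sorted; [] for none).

EXEC = [4,5,8]

0: ✓ CMP  NZCV=0000
1: · SUBHI
2: · MOVHI
3: ✓ CMP  NZCV=1001
4: ✓ SUBGT  r0←0x25
5: ✓ MOVNE  r2←0xef
6: ✓ CMP  NZCV=0000
7: · MOVHI
8: ✓ SUBLS  r3←0x79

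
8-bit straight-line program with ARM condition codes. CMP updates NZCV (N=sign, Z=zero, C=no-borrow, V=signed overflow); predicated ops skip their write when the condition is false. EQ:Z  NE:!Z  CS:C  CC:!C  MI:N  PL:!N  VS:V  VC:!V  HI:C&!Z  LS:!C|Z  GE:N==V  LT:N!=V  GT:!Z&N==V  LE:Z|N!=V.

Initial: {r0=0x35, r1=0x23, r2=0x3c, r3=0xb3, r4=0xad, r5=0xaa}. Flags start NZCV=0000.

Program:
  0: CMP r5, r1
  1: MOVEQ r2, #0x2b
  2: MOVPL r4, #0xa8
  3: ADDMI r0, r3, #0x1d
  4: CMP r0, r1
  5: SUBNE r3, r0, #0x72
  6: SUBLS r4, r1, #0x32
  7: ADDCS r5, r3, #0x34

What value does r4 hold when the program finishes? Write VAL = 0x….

[0] flags=1010 → (cmp)
[1] flags=1010 EQ?F → skip
[2] flags=1010 PL?F → skip
[3] flags=1010 MI?T → r0=0xd0
[4] flags=1010 → (cmp)
[5] flags=1010 NE?T → r3=0x5e
[6] flags=1010 LS?F → skip
[7] flags=1010 CS?T → r5=0x92

VAL = 0xad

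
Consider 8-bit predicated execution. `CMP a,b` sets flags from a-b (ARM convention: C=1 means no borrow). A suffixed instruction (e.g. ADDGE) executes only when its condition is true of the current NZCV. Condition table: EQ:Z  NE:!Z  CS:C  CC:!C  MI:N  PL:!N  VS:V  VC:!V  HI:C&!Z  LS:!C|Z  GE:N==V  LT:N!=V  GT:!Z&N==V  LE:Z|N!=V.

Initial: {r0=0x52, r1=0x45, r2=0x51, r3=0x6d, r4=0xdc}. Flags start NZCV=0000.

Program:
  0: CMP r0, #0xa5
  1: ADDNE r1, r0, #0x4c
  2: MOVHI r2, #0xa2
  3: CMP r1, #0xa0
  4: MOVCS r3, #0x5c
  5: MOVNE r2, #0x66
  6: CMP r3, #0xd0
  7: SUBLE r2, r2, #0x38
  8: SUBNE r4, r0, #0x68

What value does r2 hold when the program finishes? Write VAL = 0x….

VAL = 0x66

[0] flags=1001 → (cmp)
[1] flags=1001 NE?T → r1=0x9e
[2] flags=1001 HI?F → skip
[3] flags=1000 → (cmp)
[4] flags=1000 CS?F → skip
[5] flags=1000 NE?T → r2=0x66
[6] flags=1001 → (cmp)
[7] flags=1001 LE?F → skip
[8] flags=1001 NE?T → r4=0xea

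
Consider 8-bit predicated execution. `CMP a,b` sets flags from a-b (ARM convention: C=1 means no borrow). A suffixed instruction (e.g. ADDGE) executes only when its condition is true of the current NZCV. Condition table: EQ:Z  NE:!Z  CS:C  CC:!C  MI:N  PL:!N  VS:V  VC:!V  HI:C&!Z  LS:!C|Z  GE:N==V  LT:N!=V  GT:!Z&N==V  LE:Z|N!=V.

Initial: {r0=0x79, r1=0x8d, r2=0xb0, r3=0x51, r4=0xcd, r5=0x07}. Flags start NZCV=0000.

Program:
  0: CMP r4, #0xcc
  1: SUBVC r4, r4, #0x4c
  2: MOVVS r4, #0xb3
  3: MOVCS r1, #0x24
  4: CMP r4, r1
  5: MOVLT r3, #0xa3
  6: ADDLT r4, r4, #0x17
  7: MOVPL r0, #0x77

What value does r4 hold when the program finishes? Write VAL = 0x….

0: ✓ CMP  NZCV=0010
1: ✓ SUBVC  r4←0x81
2: · MOVVS
3: ✓ MOVCS  r1←0x24
4: ✓ CMP  NZCV=0011
5: ✓ MOVLT  r3←0xa3
6: ✓ ADDLT  r4←0x98
7: ✓ MOVPL  r0←0x77

VAL = 0x98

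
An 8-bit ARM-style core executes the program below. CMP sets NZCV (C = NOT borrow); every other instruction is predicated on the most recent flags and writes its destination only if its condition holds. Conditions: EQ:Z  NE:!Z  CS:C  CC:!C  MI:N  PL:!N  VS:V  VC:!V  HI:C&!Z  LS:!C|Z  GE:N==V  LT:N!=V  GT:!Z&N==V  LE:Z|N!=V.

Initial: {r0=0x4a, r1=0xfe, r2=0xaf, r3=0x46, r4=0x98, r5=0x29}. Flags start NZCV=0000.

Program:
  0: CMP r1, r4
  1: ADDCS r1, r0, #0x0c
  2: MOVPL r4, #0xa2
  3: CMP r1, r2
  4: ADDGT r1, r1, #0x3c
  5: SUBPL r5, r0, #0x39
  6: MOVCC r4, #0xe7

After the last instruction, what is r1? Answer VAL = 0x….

VAL = 0x92

0: ✓ CMP  NZCV=0010
1: ✓ ADDCS  r1←0x56
2: ✓ MOVPL  r4←0xa2
3: ✓ CMP  NZCV=1001
4: ✓ ADDGT  r1←0x92
5: · SUBPL
6: ✓ MOVCC  r4←0xe7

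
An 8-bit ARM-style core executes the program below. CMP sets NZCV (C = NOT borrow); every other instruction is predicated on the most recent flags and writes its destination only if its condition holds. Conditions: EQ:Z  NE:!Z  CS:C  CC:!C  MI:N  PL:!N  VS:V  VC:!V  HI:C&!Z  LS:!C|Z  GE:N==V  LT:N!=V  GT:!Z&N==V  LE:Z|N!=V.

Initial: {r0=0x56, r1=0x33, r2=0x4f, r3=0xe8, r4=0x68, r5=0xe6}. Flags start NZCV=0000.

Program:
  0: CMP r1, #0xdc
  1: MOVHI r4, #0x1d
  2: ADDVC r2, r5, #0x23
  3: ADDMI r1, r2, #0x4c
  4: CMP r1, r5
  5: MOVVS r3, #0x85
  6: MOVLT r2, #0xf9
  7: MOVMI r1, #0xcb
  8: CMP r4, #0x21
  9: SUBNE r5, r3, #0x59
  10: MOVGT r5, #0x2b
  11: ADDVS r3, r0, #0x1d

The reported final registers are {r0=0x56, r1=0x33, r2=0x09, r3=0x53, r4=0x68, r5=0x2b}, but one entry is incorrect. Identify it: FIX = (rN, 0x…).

[0] flags=0000 → (cmp)
[1] flags=0000 HI?F → skip
[2] flags=0000 VC?T → r2=0x09
[3] flags=0000 MI?F → skip
[4] flags=0000 → (cmp)
[5] flags=0000 VS?F → skip
[6] flags=0000 LT?F → skip
[7] flags=0000 MI?F → skip
[8] flags=0010 → (cmp)
[9] flags=0010 NE?T → r5=0x8f
[10] flags=0010 GT?T → r5=0x2b
[11] flags=0010 VS?F → skip

FIX = (r3, 0xe8)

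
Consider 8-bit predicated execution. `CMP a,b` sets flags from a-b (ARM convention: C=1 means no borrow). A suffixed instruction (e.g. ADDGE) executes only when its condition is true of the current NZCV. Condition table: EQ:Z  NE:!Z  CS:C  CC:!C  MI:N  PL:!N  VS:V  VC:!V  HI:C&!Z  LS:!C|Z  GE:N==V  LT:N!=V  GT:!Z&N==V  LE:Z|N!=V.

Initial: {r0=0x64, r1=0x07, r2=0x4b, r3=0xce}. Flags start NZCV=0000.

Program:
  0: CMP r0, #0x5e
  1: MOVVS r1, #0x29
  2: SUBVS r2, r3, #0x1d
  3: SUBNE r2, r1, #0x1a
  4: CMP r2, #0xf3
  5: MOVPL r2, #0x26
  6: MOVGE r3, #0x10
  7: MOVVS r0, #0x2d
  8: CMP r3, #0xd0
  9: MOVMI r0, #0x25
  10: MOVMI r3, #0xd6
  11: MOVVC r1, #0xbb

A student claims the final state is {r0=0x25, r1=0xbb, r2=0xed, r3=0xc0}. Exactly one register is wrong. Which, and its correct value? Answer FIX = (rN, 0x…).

FIX = (r3, 0xd6)

0: ✓ CMP  NZCV=0010
1: · MOVVS
2: · SUBVS
3: ✓ SUBNE  r2←0xed
4: ✓ CMP  NZCV=1000
5: · MOVPL
6: · MOVGE
7: · MOVVS
8: ✓ CMP  NZCV=1000
9: ✓ MOVMI  r0←0x25
10: ✓ MOVMI  r3←0xd6
11: ✓ MOVVC  r1←0xbb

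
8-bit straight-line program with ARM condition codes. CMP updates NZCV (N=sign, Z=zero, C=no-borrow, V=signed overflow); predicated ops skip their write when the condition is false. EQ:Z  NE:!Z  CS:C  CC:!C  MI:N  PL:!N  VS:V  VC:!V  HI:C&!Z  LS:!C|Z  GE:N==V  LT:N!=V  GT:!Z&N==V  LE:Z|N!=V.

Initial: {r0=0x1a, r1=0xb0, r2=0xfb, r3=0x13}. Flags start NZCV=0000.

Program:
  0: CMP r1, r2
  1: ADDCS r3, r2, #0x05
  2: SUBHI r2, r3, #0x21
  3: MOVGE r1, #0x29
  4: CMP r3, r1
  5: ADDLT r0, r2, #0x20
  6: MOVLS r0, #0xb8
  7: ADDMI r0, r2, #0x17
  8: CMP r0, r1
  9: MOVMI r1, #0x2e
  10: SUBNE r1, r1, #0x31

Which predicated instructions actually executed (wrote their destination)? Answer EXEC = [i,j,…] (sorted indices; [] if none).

EXEC = [6,10]

0: ✓ CMP  NZCV=1000
1: · ADDCS
2: · SUBHI
3: · MOVGE
4: ✓ CMP  NZCV=0000
5: · ADDLT
6: ✓ MOVLS  r0←0xb8
7: · ADDMI
8: ✓ CMP  NZCV=0010
9: · MOVMI
10: ✓ SUBNE  r1←0x7f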